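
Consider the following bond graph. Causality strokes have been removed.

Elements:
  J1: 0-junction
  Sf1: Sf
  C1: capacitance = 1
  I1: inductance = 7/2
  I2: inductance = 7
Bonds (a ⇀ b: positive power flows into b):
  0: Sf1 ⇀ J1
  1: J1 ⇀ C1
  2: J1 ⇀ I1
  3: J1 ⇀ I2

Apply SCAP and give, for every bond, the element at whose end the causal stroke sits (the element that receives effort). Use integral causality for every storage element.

bond 0 →Sf1
bond 1 →J1
bond 2 →I1
bond 3 →I2

b0 stroke at Sf1  (Sf1 fixes flow; stroke at Sf1)
b1 stroke at J1  (prefer integral on C1)
b2 stroke at I1  (J1: bond 1 brought effort, rest push out)
b3 stroke at I2  (J1 effort already set via bond 1)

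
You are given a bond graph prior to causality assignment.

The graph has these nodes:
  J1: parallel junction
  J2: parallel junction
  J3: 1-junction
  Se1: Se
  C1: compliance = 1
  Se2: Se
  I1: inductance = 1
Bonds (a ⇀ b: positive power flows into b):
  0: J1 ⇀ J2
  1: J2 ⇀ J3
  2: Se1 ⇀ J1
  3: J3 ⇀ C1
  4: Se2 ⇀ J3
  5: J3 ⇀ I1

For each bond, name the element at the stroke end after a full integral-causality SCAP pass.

#0 stroke at J2
#1 stroke at J3
#2 stroke at J1
#3 stroke at J3
#4 stroke at J3
#5 stroke at I1

β2 stroke→J1  (Se1 fixes effort; stroke away)
β4 stroke→J3  (Se2 (Se) sets effort on bond)
β0 stroke→J2  (J1 effort already set via bond 2)
β1 stroke→J3  (J2 effort already set via bond 0)
β3 stroke→J3  (prefer integral on C1)
β5 stroke→I1  (only one flow-in slot at J3)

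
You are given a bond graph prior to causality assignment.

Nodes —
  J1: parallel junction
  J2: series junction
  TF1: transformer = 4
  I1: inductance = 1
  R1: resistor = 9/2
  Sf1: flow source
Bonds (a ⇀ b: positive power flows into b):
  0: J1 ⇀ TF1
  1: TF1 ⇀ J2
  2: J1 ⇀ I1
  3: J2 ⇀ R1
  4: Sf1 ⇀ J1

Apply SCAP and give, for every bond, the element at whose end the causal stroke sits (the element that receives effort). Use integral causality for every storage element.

#0 stroke at J1
#1 stroke at TF1
#2 stroke at I1
#3 stroke at J2
#4 stroke at Sf1

bond 4 →Sf1  (Sf1 (Sf) sets flow on bond)
bond 2 →I1  (I1 outputs flow p/I1)
bond 0 →J1  (only one effort-in slot at J1)
bond 1 →TF1  (TF1 one-in-one-out from 0)
bond 3 →J2  (1-jn J2 has f-setter on 1)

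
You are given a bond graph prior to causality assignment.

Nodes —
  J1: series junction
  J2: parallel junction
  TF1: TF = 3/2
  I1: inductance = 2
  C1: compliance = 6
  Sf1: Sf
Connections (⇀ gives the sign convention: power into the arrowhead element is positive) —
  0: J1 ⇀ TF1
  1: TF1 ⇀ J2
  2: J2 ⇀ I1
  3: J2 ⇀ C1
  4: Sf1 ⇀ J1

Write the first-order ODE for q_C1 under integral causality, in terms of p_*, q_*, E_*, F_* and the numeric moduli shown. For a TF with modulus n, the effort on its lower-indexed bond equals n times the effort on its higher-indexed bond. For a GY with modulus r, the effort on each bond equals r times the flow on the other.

bond 4 |Sf1  (source Sf1 imposes f)
bond 0 |J1  (J1: bond 4 brought flow, rest push out)
bond 1 |TF1  (TF1: transformer flips bond 0)
bond 2 |I1  (I1 integral (f out))
bond 3 |J2  (J2 needs exactly one e-in)

dq_C1/dt = 3*F_Sf1/2 - p_I1/2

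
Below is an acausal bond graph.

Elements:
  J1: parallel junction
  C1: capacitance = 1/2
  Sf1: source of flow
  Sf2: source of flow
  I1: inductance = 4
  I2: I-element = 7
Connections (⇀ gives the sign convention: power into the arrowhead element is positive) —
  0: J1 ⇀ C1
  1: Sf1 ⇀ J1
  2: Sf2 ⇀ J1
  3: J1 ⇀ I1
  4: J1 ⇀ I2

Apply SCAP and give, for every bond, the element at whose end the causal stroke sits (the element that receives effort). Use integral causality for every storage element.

#1 stroke at Sf1  (Sf1 (Sf) sets flow on bond)
#2 stroke at Sf2  (source Sf2 imposes f)
#0 stroke at J1  (prefer integral on C1)
#3 stroke at I1  (J1 effort already set via bond 0)
#4 stroke at I2  (common-e at J1 fixed by 0)

b0 stroke→J1
b1 stroke→Sf1
b2 stroke→Sf2
b3 stroke→I1
b4 stroke→I2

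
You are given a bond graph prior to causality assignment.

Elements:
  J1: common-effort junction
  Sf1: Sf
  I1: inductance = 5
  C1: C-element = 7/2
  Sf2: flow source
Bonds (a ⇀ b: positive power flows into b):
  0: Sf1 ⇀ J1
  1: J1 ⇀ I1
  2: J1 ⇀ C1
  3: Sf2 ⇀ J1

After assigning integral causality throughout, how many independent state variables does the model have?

2  (C1, I1 all integral)

bond 0 stroke at Sf1  (Sf1 fixes flow; stroke at Sf1)
bond 3 stroke at Sf2  (Sf2 fixes flow; stroke at Sf2)
bond 1 stroke at I1  (I1 outputs flow p/I1)
bond 2 stroke at J1  (J1 needs exactly one e-in)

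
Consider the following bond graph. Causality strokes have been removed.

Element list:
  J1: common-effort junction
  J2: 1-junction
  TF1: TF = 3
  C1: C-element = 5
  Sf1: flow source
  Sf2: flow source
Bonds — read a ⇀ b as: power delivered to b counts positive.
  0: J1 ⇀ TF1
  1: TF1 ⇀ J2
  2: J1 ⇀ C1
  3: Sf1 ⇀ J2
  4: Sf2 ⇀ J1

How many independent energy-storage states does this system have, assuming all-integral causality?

b3 →Sf1  (Sf1: flow source, stroke at near end)
b4 →Sf2  (source Sf2 imposes f)
b1 →J2  (J2 flow already set via bond 3)
b0 →TF1  (TF1: transformer flips bond 1)
b2 →J1  (closing 0-jn rule on J1)

1  (C1 all integral)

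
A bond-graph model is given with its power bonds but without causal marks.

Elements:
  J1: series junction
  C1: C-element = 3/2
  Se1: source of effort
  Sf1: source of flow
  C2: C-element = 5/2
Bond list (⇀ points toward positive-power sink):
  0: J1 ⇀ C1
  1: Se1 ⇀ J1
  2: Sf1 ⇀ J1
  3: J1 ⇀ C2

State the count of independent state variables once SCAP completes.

2  (C1, C2 all integral)

β1 stroke→J1  (Se1: effort source, stroke at far end)
β2 stroke→Sf1  (Sf1 (Sf) sets flow on bond)
β0 stroke→J1  (common-f at J1 fixed by 2)
β3 stroke→J1  (J1: bond 2 brought flow, rest push out)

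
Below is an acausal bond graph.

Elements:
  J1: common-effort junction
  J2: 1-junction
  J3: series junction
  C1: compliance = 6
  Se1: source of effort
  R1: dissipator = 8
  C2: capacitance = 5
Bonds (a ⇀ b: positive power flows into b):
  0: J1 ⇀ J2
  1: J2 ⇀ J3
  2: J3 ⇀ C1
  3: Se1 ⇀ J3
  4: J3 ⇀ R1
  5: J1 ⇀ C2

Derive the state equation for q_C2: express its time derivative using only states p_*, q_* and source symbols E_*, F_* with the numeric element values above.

b3 stroke→J3  (Se1: effort source, stroke at far end)
b2 stroke→J3  (C1 outputs effort q/C1)
b5 stroke→J1  (C2 outputs effort q/C2)
b0 stroke→J2  (common-e at J1 fixed by 5)
b1 stroke→J3  (only one flow-in slot at J2)
b4 stroke→R1  (J3 needs exactly one f-in)

dq_C2/dt = -E_Se1/8 + q_C1/48 - q_C2/40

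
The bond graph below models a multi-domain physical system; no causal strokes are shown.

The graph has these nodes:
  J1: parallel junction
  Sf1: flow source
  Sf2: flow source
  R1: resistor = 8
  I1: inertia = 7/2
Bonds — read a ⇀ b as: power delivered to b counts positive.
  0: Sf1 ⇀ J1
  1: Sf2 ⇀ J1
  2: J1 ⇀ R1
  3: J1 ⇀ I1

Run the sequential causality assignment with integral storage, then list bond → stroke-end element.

bond 0 stroke at Sf1
bond 1 stroke at Sf2
bond 2 stroke at J1
bond 3 stroke at I1

b0 |Sf1  (source Sf1 imposes f)
b1 |Sf2  (Sf2: flow source, stroke at near end)
b3 |I1  (prefer integral on I1)
b2 |J1  (closing 0-jn rule on J1)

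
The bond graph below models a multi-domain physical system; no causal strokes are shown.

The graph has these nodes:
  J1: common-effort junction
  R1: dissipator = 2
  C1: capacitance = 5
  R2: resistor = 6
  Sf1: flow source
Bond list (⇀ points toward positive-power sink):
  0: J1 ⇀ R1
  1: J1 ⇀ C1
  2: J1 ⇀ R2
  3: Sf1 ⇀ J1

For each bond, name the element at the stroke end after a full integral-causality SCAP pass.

b0 →R1
b1 →J1
b2 →R2
b3 →Sf1

#3 |Sf1  (Sf1: flow source, stroke at near end)
#1 |J1  (C1: C, integral causality)
#0 |R1  (0-jn J1 has e-setter on 1)
#2 |R2  (common-e at J1 fixed by 1)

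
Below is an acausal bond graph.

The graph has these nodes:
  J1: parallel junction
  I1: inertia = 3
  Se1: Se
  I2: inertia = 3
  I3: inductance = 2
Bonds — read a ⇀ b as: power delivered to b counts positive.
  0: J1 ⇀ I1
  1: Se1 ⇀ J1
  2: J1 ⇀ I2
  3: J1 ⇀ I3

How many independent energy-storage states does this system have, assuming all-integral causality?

3  (I1, I2, I3 all integral)

b1 →J1  (Se1 fixes effort; stroke away)
b0 →I1  (J1 effort already set via bond 1)
b2 →I2  (common-e at J1 fixed by 1)
b3 →I3  (J1 effort already set via bond 1)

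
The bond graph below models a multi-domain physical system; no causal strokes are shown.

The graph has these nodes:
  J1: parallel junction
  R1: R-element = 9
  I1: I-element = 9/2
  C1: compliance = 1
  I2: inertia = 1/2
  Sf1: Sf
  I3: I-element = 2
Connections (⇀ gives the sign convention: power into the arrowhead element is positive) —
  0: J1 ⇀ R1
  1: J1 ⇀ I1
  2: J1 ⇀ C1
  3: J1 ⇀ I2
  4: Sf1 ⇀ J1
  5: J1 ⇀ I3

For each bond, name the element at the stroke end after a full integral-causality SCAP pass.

#0 stroke at R1
#1 stroke at I1
#2 stroke at J1
#3 stroke at I2
#4 stroke at Sf1
#5 stroke at I3

bond 4 |Sf1  (Sf1: flow source, stroke at near end)
bond 1 |I1  (I1: I, integral causality)
bond 2 |J1  (C1 integral (e out))
bond 0 |R1  (0-jn J1 has e-setter on 2)
bond 3 |I2  (J1: bond 2 brought effort, rest push out)
bond 5 |I3  (J1 effort already set via bond 2)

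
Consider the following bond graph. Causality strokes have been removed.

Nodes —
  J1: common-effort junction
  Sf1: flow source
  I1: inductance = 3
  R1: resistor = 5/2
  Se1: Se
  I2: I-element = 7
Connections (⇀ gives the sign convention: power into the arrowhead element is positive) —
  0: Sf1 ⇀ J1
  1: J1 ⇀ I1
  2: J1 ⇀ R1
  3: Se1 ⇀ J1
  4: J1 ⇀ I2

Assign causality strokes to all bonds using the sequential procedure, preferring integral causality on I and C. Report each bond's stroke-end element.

β0 →Sf1
β1 →I1
β2 →R1
β3 →J1
β4 →I2

β0 stroke at Sf1  (Sf1 (Sf) sets flow on bond)
β3 stroke at J1  (source Se1 imposes e)
β1 stroke at I1  (J1: bond 3 brought effort, rest push out)
β2 stroke at R1  (common-e at J1 fixed by 3)
β4 stroke at I2  (J1 effort already set via bond 3)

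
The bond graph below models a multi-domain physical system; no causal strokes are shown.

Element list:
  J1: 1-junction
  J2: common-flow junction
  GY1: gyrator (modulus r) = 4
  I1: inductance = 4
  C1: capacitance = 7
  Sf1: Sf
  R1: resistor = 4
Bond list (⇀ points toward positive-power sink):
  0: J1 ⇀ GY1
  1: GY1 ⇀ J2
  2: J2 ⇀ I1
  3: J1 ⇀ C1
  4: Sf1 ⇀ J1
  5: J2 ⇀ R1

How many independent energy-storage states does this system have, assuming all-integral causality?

2  (C1, I1 all integral)

β4 stroke at Sf1  (source Sf1 imposes f)
β0 stroke at J1  (1-jn J1 has f-setter on 4)
β3 stroke at J1  (J1 flow already set via bond 4)
β1 stroke at J2  (GY GY1: same side as bond 0)
β2 stroke at I1  (I1: I, integral causality)
β5 stroke at J2  (common-f at J2 fixed by 2)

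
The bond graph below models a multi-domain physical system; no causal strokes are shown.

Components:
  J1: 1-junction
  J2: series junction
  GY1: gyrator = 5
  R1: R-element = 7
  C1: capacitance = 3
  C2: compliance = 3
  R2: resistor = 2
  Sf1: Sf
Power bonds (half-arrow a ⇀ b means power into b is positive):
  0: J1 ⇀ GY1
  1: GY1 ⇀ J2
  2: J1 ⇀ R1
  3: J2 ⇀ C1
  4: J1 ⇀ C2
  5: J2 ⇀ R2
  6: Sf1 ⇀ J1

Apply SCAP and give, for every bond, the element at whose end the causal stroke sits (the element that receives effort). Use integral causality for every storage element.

b0 |J1
b1 |J2
b2 |J1
b3 |J2
b4 |J1
b5 |R2
b6 |Sf1

b6 stroke at Sf1  (Sf1 (Sf) sets flow on bond)
b0 stroke at J1  (J1: bond 6 brought flow, rest push out)
b2 stroke at J1  (1-jn J1 has f-setter on 6)
b4 stroke at J1  (1-jn J1 has f-setter on 6)
b1 stroke at J2  (GY1 both-in/both-out from 0)
b3 stroke at J2  (prefer integral on C1)
b5 stroke at R2  (J2 needs exactly one f-in)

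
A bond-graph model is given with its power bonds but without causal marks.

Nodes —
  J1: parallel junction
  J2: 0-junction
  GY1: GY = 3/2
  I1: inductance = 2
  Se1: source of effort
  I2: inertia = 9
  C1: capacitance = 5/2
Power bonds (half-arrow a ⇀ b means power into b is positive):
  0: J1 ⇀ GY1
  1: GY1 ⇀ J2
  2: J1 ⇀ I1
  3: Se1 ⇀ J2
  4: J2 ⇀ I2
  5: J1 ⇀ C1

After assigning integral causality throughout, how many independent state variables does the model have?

3  (C1, I1, I2 all integral)

#3 |J2  (Se1 (Se) sets effort on bond)
#1 |GY1  (J2 effort already set via bond 3)
#4 |I2  (0-jn J2 has e-setter on 3)
#0 |GY1  (through GY1, causality inverts; strokes same side of GY1)
#2 |I1  (I1: I, integral causality)
#5 |J1  (only one effort-in slot at J1)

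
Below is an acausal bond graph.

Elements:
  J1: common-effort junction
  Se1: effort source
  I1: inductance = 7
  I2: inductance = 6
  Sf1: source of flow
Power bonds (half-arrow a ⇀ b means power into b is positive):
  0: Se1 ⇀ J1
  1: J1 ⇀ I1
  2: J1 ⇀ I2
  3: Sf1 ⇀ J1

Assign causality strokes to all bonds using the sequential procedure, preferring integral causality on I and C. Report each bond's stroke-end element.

#0 →J1  (Se1 (Se) sets effort on bond)
#3 →Sf1  (Sf1 fixes flow; stroke at Sf1)
#1 →I1  (J1 effort already set via bond 0)
#2 →I2  (0-jn J1 has e-setter on 0)

b0 |J1
b1 |I1
b2 |I2
b3 |Sf1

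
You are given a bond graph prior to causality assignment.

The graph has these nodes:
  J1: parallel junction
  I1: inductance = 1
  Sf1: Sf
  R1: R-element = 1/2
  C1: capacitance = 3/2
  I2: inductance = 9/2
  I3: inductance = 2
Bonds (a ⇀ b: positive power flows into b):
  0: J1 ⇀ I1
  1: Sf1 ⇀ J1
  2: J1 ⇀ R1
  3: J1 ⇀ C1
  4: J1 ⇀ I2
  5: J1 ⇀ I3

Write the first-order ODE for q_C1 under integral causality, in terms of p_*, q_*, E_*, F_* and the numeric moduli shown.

bond 1 stroke at Sf1  (source Sf1 imposes f)
bond 0 stroke at I1  (I1: I, integral causality)
bond 3 stroke at J1  (C1 integral (e out))
bond 2 stroke at R1  (J1 effort already set via bond 3)
bond 4 stroke at I2  (common-e at J1 fixed by 3)
bond 5 stroke at I3  (0-jn J1 has e-setter on 3)

dq_C1/dt = F_Sf1 - p_I1 - 2*p_I2/9 - p_I3/2 - 4*q_C1/3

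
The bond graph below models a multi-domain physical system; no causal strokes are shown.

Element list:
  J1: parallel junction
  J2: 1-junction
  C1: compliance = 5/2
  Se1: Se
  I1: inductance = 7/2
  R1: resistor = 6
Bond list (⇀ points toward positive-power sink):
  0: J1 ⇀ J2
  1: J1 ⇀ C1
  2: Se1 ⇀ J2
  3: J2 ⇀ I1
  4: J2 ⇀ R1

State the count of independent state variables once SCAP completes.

#2 stroke at J2  (Se1: effort source, stroke at far end)
#1 stroke at J1  (prefer integral on C1)
#0 stroke at J2  (common-e at J1 fixed by 1)
#3 stroke at I1  (I1: I, integral causality)
#4 stroke at J2  (J2 flow already set via bond 3)

2  (C1, I1 all integral)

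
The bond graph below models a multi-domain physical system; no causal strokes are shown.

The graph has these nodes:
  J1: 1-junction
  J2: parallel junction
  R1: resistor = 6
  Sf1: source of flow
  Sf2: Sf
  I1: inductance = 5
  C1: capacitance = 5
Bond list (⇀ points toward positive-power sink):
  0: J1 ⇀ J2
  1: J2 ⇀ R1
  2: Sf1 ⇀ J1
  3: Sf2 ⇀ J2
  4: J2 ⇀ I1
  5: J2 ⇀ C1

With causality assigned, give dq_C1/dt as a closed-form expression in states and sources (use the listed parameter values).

β2 stroke→Sf1  (Sf1 fixes flow; stroke at Sf1)
β3 stroke→Sf2  (Sf2: flow source, stroke at near end)
β0 stroke→J1  (1-jn J1 has f-setter on 2)
β4 stroke→I1  (I1: I, integral causality)
β5 stroke→J2  (C1 integral (e out))
β1 stroke→R1  (J2 effort already set via bond 5)

dq_C1/dt = F_Sf1 + F_Sf2 - p_I1/5 - q_C1/30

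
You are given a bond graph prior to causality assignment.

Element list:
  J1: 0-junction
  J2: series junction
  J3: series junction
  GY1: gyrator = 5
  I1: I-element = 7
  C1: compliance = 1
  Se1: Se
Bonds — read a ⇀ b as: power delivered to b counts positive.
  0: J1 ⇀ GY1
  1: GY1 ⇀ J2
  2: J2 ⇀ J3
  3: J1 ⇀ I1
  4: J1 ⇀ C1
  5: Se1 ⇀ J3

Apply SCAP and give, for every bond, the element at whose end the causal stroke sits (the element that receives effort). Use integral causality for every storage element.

bond 0 |GY1
bond 1 |GY1
bond 2 |J2
bond 3 |I1
bond 4 |J1
bond 5 |J3

b5 →J3  (Se1: effort source, stroke at far end)
b2 →J2  (J3 needs exactly one f-in)
b1 →GY1  (only one flow-in slot at J2)
b0 →GY1  (through GY1, causality inverts; strokes same side of GY1)
b3 →I1  (prefer integral on I1)
b4 →J1  (J1: last free bond brings effort in)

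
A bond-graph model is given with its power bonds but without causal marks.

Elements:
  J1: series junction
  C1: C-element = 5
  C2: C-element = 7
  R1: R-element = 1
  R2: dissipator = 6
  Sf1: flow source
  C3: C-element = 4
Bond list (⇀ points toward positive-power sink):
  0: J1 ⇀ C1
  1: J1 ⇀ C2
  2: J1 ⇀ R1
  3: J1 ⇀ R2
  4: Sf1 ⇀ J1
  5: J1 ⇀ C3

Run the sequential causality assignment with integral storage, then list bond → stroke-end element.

β4 |Sf1  (Sf1: flow source, stroke at near end)
β0 |J1  (common-f at J1 fixed by 4)
β1 |J1  (common-f at J1 fixed by 4)
β2 |J1  (common-f at J1 fixed by 4)
β3 |J1  (J1: bond 4 brought flow, rest push out)
β5 |J1  (J1: bond 4 brought flow, rest push out)

bond 0 stroke→J1
bond 1 stroke→J1
bond 2 stroke→J1
bond 3 stroke→J1
bond 4 stroke→Sf1
bond 5 stroke→J1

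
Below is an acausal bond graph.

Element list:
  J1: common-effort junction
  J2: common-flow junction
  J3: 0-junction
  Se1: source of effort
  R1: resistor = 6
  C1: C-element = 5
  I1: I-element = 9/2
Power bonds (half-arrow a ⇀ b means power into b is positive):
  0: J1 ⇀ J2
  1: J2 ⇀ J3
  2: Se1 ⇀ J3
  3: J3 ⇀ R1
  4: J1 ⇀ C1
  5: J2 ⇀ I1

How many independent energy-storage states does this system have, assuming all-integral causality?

bond 2 stroke at J3  (Se1 fixes effort; stroke away)
bond 1 stroke at J2  (J3 effort already set via bond 2)
bond 3 stroke at R1  (J3 effort already set via bond 2)
bond 4 stroke at J1  (C1 outputs effort q/C1)
bond 0 stroke at J2  (J1: bond 4 brought effort, rest push out)
bond 5 stroke at I1  (J2 needs exactly one f-in)

2  (C1, I1 all integral)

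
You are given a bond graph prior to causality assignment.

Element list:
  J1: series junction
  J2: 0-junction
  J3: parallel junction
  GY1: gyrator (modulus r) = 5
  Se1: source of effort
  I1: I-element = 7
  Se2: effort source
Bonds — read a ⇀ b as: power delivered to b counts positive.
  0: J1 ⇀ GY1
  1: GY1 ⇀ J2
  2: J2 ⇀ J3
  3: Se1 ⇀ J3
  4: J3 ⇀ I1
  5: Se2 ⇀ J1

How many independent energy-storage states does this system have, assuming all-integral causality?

1  (I1 all integral)

b3 stroke→J3  (source Se1 imposes e)
b5 stroke→J1  (Se2 fixes effort; stroke away)
b0 stroke→GY1  (J1 needs exactly one f-in)
b2 stroke→J2  (J3: bond 3 brought effort, rest push out)
b4 stroke→I1  (J3: bond 3 brought effort, rest push out)
b1 stroke→GY1  (GY1 both-in/both-out from 0)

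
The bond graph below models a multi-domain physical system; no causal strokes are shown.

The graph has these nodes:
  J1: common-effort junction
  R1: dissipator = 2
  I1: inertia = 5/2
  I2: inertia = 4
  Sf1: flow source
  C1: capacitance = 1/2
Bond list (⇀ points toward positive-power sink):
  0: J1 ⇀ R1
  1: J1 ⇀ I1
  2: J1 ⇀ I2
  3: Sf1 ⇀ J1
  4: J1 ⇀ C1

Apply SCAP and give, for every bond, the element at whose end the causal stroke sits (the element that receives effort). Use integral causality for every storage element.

β0 |R1
β1 |I1
β2 |I2
β3 |Sf1
β4 |J1

#3 stroke at Sf1  (Sf1 fixes flow; stroke at Sf1)
#1 stroke at I1  (I1 integral (f out))
#2 stroke at I2  (I2 outputs flow p/I2)
#4 stroke at J1  (C1 outputs effort q/C1)
#0 stroke at R1  (J1 effort already set via bond 4)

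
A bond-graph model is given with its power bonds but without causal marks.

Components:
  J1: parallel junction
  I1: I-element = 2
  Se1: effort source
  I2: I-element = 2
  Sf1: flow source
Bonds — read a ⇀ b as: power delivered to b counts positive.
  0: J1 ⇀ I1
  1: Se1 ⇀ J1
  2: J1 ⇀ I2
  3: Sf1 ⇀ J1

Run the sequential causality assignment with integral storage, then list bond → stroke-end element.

b1 →J1  (Se1 (Se) sets effort on bond)
b3 →Sf1  (Sf1 (Sf) sets flow on bond)
b0 →I1  (J1: bond 1 brought effort, rest push out)
b2 →I2  (0-jn J1 has e-setter on 1)

b0 →I1
b1 →J1
b2 →I2
b3 →Sf1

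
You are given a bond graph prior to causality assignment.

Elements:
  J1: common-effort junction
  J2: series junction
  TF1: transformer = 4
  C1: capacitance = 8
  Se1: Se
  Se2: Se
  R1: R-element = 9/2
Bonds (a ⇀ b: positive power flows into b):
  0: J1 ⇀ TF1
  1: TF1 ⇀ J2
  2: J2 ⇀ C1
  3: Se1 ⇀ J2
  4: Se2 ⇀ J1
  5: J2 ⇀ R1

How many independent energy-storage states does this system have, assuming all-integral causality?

#3 →J2  (Se1: effort source, stroke at far end)
#4 →J1  (Se2 (Se) sets effort on bond)
#0 →TF1  (0-jn J1 has e-setter on 4)
#1 →J2  (through TF1, causality passes straight; one stroke at TF1)
#2 →J2  (prefer integral on C1)
#5 →R1  (closing 1-jn rule on J2)

1  (C1 all integral)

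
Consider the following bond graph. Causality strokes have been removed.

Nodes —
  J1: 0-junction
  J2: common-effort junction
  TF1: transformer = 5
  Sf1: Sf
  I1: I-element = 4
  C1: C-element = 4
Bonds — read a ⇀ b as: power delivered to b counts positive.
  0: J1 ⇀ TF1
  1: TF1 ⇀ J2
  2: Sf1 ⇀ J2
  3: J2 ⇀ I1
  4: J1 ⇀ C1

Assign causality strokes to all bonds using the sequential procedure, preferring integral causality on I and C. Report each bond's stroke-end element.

#0 stroke→TF1
#1 stroke→J2
#2 stroke→Sf1
#3 stroke→I1
#4 stroke→J1

#2 →Sf1  (source Sf1 imposes f)
#3 →I1  (I1: I, integral causality)
#1 →J2  (J2: last free bond brings effort in)
#0 →TF1  (through TF1, causality passes straight; one stroke at TF1)
#4 →J1  (J1: last free bond brings effort in)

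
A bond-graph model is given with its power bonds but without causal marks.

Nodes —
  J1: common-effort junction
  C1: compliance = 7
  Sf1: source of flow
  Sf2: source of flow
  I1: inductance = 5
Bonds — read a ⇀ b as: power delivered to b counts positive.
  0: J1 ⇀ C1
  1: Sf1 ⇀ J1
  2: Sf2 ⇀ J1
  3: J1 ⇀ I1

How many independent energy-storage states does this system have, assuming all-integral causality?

2  (C1, I1 all integral)

bond 1 stroke at Sf1  (Sf1 fixes flow; stroke at Sf1)
bond 2 stroke at Sf2  (Sf2: flow source, stroke at near end)
bond 0 stroke at J1  (C1: C, integral causality)
bond 3 stroke at I1  (J1 effort already set via bond 0)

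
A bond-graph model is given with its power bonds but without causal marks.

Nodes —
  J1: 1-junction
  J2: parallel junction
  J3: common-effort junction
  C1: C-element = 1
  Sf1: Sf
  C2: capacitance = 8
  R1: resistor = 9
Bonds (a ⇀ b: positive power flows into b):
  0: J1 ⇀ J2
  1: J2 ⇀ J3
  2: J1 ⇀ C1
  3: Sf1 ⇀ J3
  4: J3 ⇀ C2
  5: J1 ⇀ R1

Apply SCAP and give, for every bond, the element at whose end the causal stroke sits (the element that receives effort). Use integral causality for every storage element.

bond 3 |Sf1  (Sf1 (Sf) sets flow on bond)
bond 2 |J1  (C1 outputs effort q/C1)
bond 4 |J3  (C2 integral (e out))
bond 1 |J2  (0-jn J3 has e-setter on 4)
bond 0 |J1  (J2 effort already set via bond 1)
bond 5 |R1  (J1: last free bond brings flow in)

β0 stroke at J1
β1 stroke at J2
β2 stroke at J1
β3 stroke at Sf1
β4 stroke at J3
β5 stroke at R1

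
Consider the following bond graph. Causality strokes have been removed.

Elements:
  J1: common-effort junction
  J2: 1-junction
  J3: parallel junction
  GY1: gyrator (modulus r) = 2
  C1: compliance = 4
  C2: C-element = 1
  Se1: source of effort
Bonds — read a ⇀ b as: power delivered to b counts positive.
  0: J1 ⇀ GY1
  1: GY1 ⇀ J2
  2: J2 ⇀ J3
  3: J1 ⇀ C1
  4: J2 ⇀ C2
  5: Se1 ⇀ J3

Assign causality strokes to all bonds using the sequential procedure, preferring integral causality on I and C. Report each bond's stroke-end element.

#0 stroke→GY1
#1 stroke→GY1
#2 stroke→J2
#3 stroke→J1
#4 stroke→J2
#5 stroke→J3

β5 |J3  (Se1 (Se) sets effort on bond)
β2 |J2  (common-e at J3 fixed by 5)
β3 |J1  (C1 integral (e out))
β0 |GY1  (J1: bond 3 brought effort, rest push out)
β1 |GY1  (GY GY1: same side as bond 0)
β4 |J2  (common-f at J2 fixed by 1)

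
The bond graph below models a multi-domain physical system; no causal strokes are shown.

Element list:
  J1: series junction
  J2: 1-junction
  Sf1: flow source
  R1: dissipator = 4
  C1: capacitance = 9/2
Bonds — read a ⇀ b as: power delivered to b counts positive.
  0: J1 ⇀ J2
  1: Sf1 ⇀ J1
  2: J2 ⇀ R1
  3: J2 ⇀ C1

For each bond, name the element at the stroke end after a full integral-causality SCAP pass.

bond 1 |Sf1  (Sf1: flow source, stroke at near end)
bond 0 |J1  (common-f at J1 fixed by 1)
bond 2 |J2  (common-f at J2 fixed by 0)
bond 3 |J2  (1-jn J2 has f-setter on 0)

β0 →J1
β1 →Sf1
β2 →J2
β3 →J2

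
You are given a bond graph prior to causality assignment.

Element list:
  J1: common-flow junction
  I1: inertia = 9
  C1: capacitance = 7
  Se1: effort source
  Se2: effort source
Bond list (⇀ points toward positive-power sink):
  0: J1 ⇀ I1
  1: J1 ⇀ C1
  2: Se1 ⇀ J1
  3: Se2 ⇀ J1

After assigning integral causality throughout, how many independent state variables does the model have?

β2 stroke→J1  (Se1 (Se) sets effort on bond)
β3 stroke→J1  (source Se2 imposes e)
β0 stroke→I1  (I1 outputs flow p/I1)
β1 stroke→J1  (1-jn J1 has f-setter on 0)

2  (C1, I1 all integral)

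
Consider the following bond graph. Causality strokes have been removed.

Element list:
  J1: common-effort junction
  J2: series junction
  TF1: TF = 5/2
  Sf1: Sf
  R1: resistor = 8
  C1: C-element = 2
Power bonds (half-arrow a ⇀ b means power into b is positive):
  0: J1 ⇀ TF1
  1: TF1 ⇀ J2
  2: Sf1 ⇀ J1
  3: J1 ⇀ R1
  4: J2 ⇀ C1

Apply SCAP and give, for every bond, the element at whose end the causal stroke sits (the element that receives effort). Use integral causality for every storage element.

#0 →J1
#1 →TF1
#2 →Sf1
#3 →R1
#4 →J2

b2 stroke at Sf1  (Sf1: flow source, stroke at near end)
b4 stroke at J2  (prefer integral on C1)
b1 stroke at TF1  (only one flow-in slot at J2)
b0 stroke at J1  (TF1 one-in-one-out from 1)
b3 stroke at R1  (J1 effort already set via bond 0)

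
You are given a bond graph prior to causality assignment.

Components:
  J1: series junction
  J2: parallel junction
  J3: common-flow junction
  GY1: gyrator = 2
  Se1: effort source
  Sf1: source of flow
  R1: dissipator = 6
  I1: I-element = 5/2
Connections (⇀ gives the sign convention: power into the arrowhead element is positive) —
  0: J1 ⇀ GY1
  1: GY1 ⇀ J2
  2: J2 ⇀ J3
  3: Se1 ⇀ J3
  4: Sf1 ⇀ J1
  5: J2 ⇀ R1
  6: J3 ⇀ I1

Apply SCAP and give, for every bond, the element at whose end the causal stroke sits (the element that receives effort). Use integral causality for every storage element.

β0 →J1
β1 →J2
β2 →J3
β3 →J3
β4 →Sf1
β5 →R1
β6 →I1

b3 →J3  (Se1 fixes effort; stroke away)
b4 →Sf1  (Sf1 (Sf) sets flow on bond)
b0 →J1  (1-jn J1 has f-setter on 4)
b1 →J2  (GY1: gyrator matches bond 0)
b2 →J3  (common-e at J2 fixed by 1)
b5 →R1  (J2: bond 1 brought effort, rest push out)
b6 →I1  (J3: last free bond brings flow in)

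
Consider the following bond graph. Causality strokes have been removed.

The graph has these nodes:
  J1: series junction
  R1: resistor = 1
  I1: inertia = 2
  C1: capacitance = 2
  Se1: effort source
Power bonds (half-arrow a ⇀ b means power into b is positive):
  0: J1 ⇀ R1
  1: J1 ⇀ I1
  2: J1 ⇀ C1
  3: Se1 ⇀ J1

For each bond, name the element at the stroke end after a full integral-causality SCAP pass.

β0 →J1
β1 →I1
β2 →J1
β3 →J1

β3 stroke→J1  (Se1 fixes effort; stroke away)
β1 stroke→I1  (prefer integral on I1)
β0 stroke→J1  (J1: bond 1 brought flow, rest push out)
β2 stroke→J1  (J1: bond 1 brought flow, rest push out)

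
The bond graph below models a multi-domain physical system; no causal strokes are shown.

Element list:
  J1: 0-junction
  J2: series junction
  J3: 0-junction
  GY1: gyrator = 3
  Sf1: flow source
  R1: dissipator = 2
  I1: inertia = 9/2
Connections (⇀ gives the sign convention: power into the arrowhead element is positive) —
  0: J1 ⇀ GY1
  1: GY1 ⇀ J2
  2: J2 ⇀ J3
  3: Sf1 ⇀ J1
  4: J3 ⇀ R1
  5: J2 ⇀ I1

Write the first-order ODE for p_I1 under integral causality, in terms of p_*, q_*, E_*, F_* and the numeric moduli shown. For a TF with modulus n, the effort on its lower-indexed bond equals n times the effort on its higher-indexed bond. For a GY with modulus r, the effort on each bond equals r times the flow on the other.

b3 stroke→Sf1  (Sf1: flow source, stroke at near end)
b0 stroke→J1  (only one effort-in slot at J1)
b1 stroke→J2  (GY1 both-in/both-out from 0)
b5 stroke→I1  (prefer integral on I1)
b2 stroke→J2  (1-jn J2 has f-setter on 5)
b4 stroke→J3  (closing 0-jn rule on J3)

dp_I1/dt = 3*F_Sf1 - 4*p_I1/9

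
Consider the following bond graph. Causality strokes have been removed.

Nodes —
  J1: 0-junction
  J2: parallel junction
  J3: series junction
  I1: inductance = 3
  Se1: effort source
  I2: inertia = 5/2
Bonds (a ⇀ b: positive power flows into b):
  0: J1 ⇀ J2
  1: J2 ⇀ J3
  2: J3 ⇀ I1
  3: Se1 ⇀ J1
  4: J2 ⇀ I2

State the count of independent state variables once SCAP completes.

2  (I1, I2 all integral)

b3 stroke→J1  (source Se1 imposes e)
b0 stroke→J2  (common-e at J1 fixed by 3)
b1 stroke→J3  (common-e at J2 fixed by 0)
b4 stroke→I2  (common-e at J2 fixed by 0)
b2 stroke→I1  (only one flow-in slot at J3)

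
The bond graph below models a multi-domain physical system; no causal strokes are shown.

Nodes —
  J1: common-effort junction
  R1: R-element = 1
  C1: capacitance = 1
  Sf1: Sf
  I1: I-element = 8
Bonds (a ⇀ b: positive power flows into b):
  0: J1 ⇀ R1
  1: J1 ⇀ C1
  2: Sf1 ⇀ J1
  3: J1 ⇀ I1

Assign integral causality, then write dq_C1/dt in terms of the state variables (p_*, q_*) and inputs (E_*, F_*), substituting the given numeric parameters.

dq_C1/dt = F_Sf1 - p_I1/8 - q_C1

β2 |Sf1  (source Sf1 imposes f)
β1 |J1  (prefer integral on C1)
β0 |R1  (J1 effort already set via bond 1)
β3 |I1  (J1: bond 1 brought effort, rest push out)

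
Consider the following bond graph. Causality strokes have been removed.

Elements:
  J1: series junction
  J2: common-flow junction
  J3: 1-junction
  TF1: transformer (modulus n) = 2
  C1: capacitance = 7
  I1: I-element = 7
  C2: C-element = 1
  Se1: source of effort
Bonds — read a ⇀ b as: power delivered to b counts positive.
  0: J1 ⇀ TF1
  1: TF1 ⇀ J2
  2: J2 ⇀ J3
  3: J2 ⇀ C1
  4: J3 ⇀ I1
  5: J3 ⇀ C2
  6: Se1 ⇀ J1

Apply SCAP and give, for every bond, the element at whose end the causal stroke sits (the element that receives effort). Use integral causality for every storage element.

β0 stroke→TF1
β1 stroke→J2
β2 stroke→J3
β3 stroke→J2
β4 stroke→I1
β5 stroke→J3
β6 stroke→J1

β6 stroke→J1  (source Se1 imposes e)
β0 stroke→TF1  (only one flow-in slot at J1)
β1 stroke→J2  (TF TF1: opposite of bond 0)
β3 stroke→J2  (prefer integral on C1)
β2 stroke→J3  (J2: last free bond brings flow in)
β4 stroke→I1  (I1 outputs flow p/I1)
β5 stroke→J3  (1-jn J3 has f-setter on 4)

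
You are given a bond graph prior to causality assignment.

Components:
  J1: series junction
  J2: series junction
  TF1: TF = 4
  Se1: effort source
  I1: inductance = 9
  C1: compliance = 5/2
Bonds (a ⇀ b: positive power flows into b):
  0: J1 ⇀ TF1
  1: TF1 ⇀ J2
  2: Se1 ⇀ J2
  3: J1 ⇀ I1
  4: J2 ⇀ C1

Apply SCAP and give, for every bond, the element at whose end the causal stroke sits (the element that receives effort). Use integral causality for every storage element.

#2 →J2  (source Se1 imposes e)
#3 →I1  (I1: I, integral causality)
#0 →J1  (J1 flow already set via bond 3)
#1 →TF1  (TF TF1: opposite of bond 0)
#4 →J2  (J2 flow already set via bond 1)

β0 stroke at J1
β1 stroke at TF1
β2 stroke at J2
β3 stroke at I1
β4 stroke at J2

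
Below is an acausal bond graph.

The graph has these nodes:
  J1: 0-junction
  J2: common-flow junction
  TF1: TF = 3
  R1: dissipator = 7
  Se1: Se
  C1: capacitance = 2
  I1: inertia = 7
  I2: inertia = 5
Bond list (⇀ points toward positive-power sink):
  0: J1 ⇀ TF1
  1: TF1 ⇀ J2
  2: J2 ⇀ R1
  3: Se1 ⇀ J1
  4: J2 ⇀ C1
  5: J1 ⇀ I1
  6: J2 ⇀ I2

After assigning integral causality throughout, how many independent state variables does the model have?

bond 3 |J1  (source Se1 imposes e)
bond 0 |TF1  (common-e at J1 fixed by 3)
bond 5 |I1  (common-e at J1 fixed by 3)
bond 1 |J2  (TF1 one-in-one-out from 0)
bond 4 |J2  (prefer integral on C1)
bond 6 |I2  (I2: I, integral causality)
bond 2 |J2  (1-jn J2 has f-setter on 6)

3  (C1, I1, I2 all integral)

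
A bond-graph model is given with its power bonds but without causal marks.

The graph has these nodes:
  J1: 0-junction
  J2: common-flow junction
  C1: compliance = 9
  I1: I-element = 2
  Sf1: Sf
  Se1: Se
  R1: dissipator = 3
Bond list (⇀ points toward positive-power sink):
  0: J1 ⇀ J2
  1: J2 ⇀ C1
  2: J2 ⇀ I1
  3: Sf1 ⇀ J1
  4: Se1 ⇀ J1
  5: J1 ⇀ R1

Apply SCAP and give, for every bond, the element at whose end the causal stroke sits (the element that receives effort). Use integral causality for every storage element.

#0 stroke→J2
#1 stroke→J2
#2 stroke→I1
#3 stroke→Sf1
#4 stroke→J1
#5 stroke→R1

#3 stroke→Sf1  (Sf1 (Sf) sets flow on bond)
#4 stroke→J1  (Se1 fixes effort; stroke away)
#0 stroke→J2  (0-jn J1 has e-setter on 4)
#5 stroke→R1  (common-e at J1 fixed by 4)
#1 stroke→J2  (C1 integral (e out))
#2 stroke→I1  (J2 needs exactly one f-in)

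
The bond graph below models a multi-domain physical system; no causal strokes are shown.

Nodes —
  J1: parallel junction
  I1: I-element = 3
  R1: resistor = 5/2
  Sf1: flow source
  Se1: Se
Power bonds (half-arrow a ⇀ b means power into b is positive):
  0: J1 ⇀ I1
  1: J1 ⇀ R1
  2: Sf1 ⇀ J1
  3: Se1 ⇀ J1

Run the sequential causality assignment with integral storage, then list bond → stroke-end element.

b0 |I1
b1 |R1
b2 |Sf1
b3 |J1

β2 stroke at Sf1  (Sf1 fixes flow; stroke at Sf1)
β3 stroke at J1  (Se1 fixes effort; stroke away)
β0 stroke at I1  (J1: bond 3 brought effort, rest push out)
β1 stroke at R1  (J1 effort already set via bond 3)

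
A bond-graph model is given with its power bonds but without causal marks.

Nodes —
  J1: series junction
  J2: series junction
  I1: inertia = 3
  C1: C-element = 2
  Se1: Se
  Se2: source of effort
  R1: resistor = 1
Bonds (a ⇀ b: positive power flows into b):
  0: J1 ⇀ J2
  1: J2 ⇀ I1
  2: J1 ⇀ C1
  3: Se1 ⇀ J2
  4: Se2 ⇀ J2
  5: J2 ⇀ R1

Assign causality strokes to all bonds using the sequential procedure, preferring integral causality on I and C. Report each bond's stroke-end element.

β3 stroke→J2  (Se1 (Se) sets effort on bond)
β4 stroke→J2  (Se2: effort source, stroke at far end)
β1 stroke→I1  (I1: I, integral causality)
β0 stroke→J2  (J2: bond 1 brought flow, rest push out)
β5 stroke→J2  (J2 flow already set via bond 1)
β2 stroke→J1  (J1 flow already set via bond 0)

b0 |J2
b1 |I1
b2 |J1
b3 |J2
b4 |J2
b5 |J2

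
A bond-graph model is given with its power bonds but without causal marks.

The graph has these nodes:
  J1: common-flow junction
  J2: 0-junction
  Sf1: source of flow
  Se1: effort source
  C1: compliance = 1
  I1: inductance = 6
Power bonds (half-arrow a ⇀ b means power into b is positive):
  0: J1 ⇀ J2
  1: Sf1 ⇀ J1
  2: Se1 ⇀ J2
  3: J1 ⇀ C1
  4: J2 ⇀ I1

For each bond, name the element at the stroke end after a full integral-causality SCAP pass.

#1 →Sf1  (Sf1 fixes flow; stroke at Sf1)
#2 →J2  (source Se1 imposes e)
#0 →J1  (J1 flow already set via bond 1)
#3 →J1  (1-jn J1 has f-setter on 1)
#4 →I1  (common-e at J2 fixed by 2)

β0 →J1
β1 →Sf1
β2 →J2
β3 →J1
β4 →I1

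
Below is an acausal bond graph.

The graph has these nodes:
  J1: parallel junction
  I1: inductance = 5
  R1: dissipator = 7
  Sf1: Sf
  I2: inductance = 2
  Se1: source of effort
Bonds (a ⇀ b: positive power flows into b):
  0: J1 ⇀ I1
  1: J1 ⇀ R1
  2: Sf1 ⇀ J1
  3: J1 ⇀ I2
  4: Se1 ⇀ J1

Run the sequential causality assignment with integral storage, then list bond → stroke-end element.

β0 stroke→I1
β1 stroke→R1
β2 stroke→Sf1
β3 stroke→I2
β4 stroke→J1

b2 stroke at Sf1  (Sf1 (Sf) sets flow on bond)
b4 stroke at J1  (Se1: effort source, stroke at far end)
b0 stroke at I1  (0-jn J1 has e-setter on 4)
b1 stroke at R1  (J1 effort already set via bond 4)
b3 stroke at I2  (J1: bond 4 brought effort, rest push out)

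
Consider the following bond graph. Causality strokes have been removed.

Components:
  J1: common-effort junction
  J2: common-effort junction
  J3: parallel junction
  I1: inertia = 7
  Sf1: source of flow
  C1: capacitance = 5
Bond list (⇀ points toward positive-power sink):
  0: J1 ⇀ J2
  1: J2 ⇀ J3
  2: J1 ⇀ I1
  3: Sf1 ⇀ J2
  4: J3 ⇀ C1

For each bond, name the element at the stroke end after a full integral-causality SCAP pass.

b3 stroke→Sf1  (Sf1: flow source, stroke at near end)
b2 stroke→I1  (prefer integral on I1)
b0 stroke→J1  (closing 0-jn rule on J1)
b1 stroke→J2  (closing 0-jn rule on J2)
b4 stroke→J3  (only one effort-in slot at J3)

#0 →J1
#1 →J2
#2 →I1
#3 →Sf1
#4 →J3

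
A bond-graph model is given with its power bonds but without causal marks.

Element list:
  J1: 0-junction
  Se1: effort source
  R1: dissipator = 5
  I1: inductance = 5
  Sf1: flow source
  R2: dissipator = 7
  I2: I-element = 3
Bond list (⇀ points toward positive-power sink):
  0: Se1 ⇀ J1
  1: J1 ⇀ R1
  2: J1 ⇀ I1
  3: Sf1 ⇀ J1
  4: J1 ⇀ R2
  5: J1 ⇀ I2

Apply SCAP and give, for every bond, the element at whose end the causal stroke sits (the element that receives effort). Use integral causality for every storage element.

bond 0 stroke→J1  (Se1 fixes effort; stroke away)
bond 3 stroke→Sf1  (Sf1 fixes flow; stroke at Sf1)
bond 1 stroke→R1  (J1 effort already set via bond 0)
bond 2 stroke→I1  (J1 effort already set via bond 0)
bond 4 stroke→R2  (J1 effort already set via bond 0)
bond 5 stroke→I2  (J1: bond 0 brought effort, rest push out)

bond 0 |J1
bond 1 |R1
bond 2 |I1
bond 3 |Sf1
bond 4 |R2
bond 5 |I2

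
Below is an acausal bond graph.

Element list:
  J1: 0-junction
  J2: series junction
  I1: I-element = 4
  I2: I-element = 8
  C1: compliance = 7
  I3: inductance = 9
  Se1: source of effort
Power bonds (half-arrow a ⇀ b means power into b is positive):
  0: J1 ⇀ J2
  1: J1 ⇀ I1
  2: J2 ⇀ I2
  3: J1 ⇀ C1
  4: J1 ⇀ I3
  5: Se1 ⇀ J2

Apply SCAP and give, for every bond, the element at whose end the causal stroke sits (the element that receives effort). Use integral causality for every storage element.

bond 5 →J2  (Se1 (Se) sets effort on bond)
bond 1 →I1  (I1 outputs flow p/I1)
bond 2 →I2  (prefer integral on I2)
bond 0 →J2  (common-f at J2 fixed by 2)
bond 3 →J1  (C1 integral (e out))
bond 4 →I3  (J1 effort already set via bond 3)

#0 stroke at J2
#1 stroke at I1
#2 stroke at I2
#3 stroke at J1
#4 stroke at I3
#5 stroke at J2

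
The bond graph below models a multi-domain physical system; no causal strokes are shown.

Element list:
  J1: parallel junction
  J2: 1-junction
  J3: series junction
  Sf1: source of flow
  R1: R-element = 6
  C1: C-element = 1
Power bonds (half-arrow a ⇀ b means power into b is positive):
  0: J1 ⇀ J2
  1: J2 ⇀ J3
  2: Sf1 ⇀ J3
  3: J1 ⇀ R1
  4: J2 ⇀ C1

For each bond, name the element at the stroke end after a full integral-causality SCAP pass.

#2 |Sf1  (Sf1 (Sf) sets flow on bond)
#1 |J3  (J3: bond 2 brought flow, rest push out)
#0 |J2  (J2: bond 1 brought flow, rest push out)
#4 |J2  (1-jn J2 has f-setter on 1)
#3 |J1  (J1 needs exactly one e-in)

bond 0 →J2
bond 1 →J3
bond 2 →Sf1
bond 3 →J1
bond 4 →J2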